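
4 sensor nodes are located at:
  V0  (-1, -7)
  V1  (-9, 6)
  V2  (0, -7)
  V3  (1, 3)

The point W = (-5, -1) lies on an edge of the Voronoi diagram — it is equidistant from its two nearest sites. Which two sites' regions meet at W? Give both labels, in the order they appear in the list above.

V0 and V3

Squared distances from W to each site:
|WV0|² = (-5−(-1))² + (-1−(-7))² = 16 + 36 = 52
|WV1|² = (-5−(-9))² + (-1−6)² = 16 + 49 = 65
|WV2|² = (-5−0)² + (-1−(-7))² = 25 + 36 = 61
|WV3|² = (-5−1)² + (-1−3)² = 36 + 16 = 52
W is equidistant from V0 and V3 (both at squared distance 52), and every other site is strictly farther — so W lies on the V0–V3 Voronoi edge.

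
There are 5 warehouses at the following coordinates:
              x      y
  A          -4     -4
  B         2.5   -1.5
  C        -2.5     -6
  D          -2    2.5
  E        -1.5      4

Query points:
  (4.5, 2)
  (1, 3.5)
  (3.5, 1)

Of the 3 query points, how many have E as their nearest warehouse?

1

(4.5, 2) — d² to each: A:108.25, B:16.25, C:113, D:42.5, E:40 → nearest is B
(1, 3.5) — d² to each: A:81.25, B:27.25, C:102.5, D:10, E:6.5 → nearest is E
(3.5, 1) — d² to each: A:81.25, B:7.25, C:85, D:32.5, E:34 → nearest is B
1 of the 3 points has E as nearest.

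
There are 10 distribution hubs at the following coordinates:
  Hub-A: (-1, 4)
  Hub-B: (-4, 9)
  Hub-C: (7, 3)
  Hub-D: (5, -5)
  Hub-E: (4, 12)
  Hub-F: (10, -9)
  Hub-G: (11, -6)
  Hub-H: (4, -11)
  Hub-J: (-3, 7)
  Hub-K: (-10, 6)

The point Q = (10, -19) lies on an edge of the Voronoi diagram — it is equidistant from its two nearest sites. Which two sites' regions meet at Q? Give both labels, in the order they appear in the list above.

Squared distances from Q to each site:
d²(Q, Hub-A) = (10−(-1))² + (-19−4)² = 121 + 529 = 650
d²(Q, Hub-B) = (10−(-4))² + (-19−9)² = 196 + 784 = 980
d²(Q, Hub-C) = (10−7)² + (-19−3)² = 9 + 484 = 493
d²(Q, Hub-D) = (10−5)² + (-19−(-5))² = 25 + 196 = 221
d²(Q, Hub-E) = (10−4)² + (-19−12)² = 36 + 961 = 997
d²(Q, Hub-F) = (10−10)² + (-19−(-9))² = 0 + 100 = 100
d²(Q, Hub-G) = (10−11)² + (-19−(-6))² = 1 + 169 = 170
d²(Q, Hub-H) = (10−4)² + (-19−(-11))² = 36 + 64 = 100
d²(Q, Hub-J) = (10−(-3))² + (-19−7)² = 169 + 676 = 845
d²(Q, Hub-K) = (10−(-10))² + (-19−6)² = 400 + 625 = 1025
Q is equidistant from Hub-F and Hub-H (both at squared distance 100), and every other site is strictly farther — so Q lies on the Hub-F–Hub-H Voronoi edge.

Hub-F and Hub-H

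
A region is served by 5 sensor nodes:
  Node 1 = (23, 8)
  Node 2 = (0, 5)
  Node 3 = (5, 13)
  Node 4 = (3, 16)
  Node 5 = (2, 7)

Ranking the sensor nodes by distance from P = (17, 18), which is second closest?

Node 3

Squared Euclidean distances:
d²(P, Node 1) = (17−23)² + (18−8)² = 36 + 100 = 136
d²(P, Node 2) = (17−0)² + (18−5)² = 289 + 169 = 458
d²(P, Node 3) = (17−5)² + (18−13)² = 144 + 25 = 169
d²(P, Node 4) = (17−3)² + (18−16)² = 196 + 4 = 200
d²(P, Node 5) = (17−2)² + (18−7)² = 225 + 121 = 346
Sorted ascending: Node 1, Node 3, Node 4, … — the second-nearest is Node 3.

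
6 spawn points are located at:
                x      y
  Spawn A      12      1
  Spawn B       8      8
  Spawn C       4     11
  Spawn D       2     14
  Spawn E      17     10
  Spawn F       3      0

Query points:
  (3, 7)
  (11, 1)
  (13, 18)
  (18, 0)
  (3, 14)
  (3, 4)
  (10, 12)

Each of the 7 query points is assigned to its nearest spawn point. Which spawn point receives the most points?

Spawn A

(3, 7) — d² to each: Spawn A:117, Spawn B:26, Spawn C:17, Spawn D:50, Spawn E:205, Spawn F:49 → nearest is Spawn C
(11, 1) — d² to each: Spawn A:1, Spawn B:58, Spawn C:149, Spawn D:250, Spawn E:117, Spawn F:65 → nearest is Spawn A
(13, 18) — d² to each: Spawn A:290, Spawn B:125, Spawn C:130, Spawn D:137, Spawn E:80, Spawn F:424 → nearest is Spawn E
(18, 0) — d² to each: Spawn A:37, Spawn B:164, Spawn C:317, Spawn D:452, Spawn E:101, Spawn F:225 → nearest is Spawn A
(3, 14) — d² to each: Spawn A:250, Spawn B:61, Spawn C:10, Spawn D:1, Spawn E:212, Spawn F:196 → nearest is Spawn D
(3, 4) — d² to each: Spawn A:90, Spawn B:41, Spawn C:50, Spawn D:101, Spawn E:232, Spawn F:16 → nearest is Spawn F
(10, 12) — d² to each: Spawn A:125, Spawn B:20, Spawn C:37, Spawn D:68, Spawn E:53, Spawn F:193 → nearest is Spawn B
Tally — Spawn A:2, Spawn B:1, Spawn C:1, Spawn D:1, Spawn E:1, Spawn F:1. Spawn A captures the most (2).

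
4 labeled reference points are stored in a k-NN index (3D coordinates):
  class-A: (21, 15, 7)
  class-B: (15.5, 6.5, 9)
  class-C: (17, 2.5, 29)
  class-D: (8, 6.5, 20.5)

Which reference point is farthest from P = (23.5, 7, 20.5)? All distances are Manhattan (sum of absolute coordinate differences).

d(P, class-A) = 2.5 + 8 + 13.5 = 24
d(P, class-B) = 8 + 0.5 + 11.5 = 20
d(P, class-C) = 6.5 + 4.5 + 8.5 = 19.5
d(P, class-D) = 15.5 + 0.5 + 0 = 16
The largest is to class-A.

class-A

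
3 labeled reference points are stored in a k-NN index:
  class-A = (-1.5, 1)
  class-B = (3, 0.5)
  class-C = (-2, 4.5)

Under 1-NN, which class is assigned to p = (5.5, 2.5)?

class-B

Compare squared distances (the ordering matches that of the actual distances):
d²(p, class-A) = (5.5−(-1.5))² + (2.5−1)² = 49 + 2.25 = 51.25
d²(p, class-B) = (5.5−3)² + (2.5−0.5)² = 6.25 + 4 = 10.25
d²(p, class-C) = (5.5−(-2))² + (2.5−4.5)² = 56.25 + 4 = 60.25
The smallest is to class-B, so p lies in the Voronoi region of class-B.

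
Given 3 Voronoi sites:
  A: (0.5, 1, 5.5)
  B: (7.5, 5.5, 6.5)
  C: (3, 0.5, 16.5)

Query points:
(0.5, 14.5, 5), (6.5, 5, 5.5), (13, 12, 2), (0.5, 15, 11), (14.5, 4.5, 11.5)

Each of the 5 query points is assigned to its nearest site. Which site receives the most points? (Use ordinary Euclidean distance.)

(0.5, 14.5, 5) — d² to each: A:182.5, B:132.25, C:334.5 → nearest is B
(6.5, 5, 5.5) — d² to each: A:52, B:2.25, C:153.5 → nearest is B
(13, 12, 2) — d² to each: A:289.5, B:92.75, C:442.5 → nearest is B
(0.5, 15, 11) — d² to each: A:226.25, B:159.5, C:246.75 → nearest is B
(14.5, 4.5, 11.5) — d² to each: A:244.25, B:75, C:173.25 → nearest is B
Tally — B:5. B captures the most (5).

B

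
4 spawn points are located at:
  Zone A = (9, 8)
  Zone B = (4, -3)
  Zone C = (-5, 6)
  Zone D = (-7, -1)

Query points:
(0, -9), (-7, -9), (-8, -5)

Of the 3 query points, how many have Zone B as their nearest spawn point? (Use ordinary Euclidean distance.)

(0, -9) — d² to each: Zone A:370, Zone B:52, Zone C:250, Zone D:113 → nearest is Zone B
(-7, -9) — d² to each: Zone A:545, Zone B:157, Zone C:229, Zone D:64 → nearest is Zone D
(-8, -5) — d² to each: Zone A:458, Zone B:148, Zone C:130, Zone D:17 → nearest is Zone D
1 of the 3 points has Zone B as nearest.

1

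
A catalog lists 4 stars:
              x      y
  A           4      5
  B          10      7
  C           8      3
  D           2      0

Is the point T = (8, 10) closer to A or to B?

Compare squared distances:
|TA|² = (8−4)² + (10−5)² = 16 + 25 = 41
|TB|² = (8−10)² + (10−7)² = 4 + 9 = 13
41 > 13, so B is closer.

B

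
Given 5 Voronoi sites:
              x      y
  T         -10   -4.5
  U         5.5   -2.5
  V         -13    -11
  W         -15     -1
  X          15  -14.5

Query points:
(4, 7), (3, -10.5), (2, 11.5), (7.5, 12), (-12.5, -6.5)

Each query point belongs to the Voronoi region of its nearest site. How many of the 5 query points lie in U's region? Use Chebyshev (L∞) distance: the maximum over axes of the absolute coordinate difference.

(4, 7) — d to each: T:14, U:9.5, V:18, W:19, X:21.5 → nearest is U
(3, -10.5) — d to each: T:13, U:8, V:16, W:18, X:12 → nearest is U
(2, 11.5) — d to each: T:16, U:14, V:22.5, W:17, X:26 → nearest is U
(7.5, 12) — d to each: T:17.5, U:14.5, V:23, W:22.5, X:26.5 → nearest is U
(-12.5, -6.5) — d to each: T:2.5, U:18, V:4.5, W:5.5, X:27.5 → nearest is T
4 of the 5 points have U as nearest.

4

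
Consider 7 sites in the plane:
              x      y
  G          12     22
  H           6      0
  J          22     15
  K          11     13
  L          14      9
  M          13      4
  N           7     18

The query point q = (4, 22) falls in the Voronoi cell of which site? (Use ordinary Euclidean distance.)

N

Compare squared distances (the ordering matches that of the actual distances):
|qG|² = (4−12)² + (22−22)² = 64 + 0 = 64
|qH|² = (4−6)² + (22−0)² = 4 + 484 = 488
|qJ|² = (4−22)² + (22−15)² = 324 + 49 = 373
|qK|² = (4−11)² + (22−13)² = 49 + 81 = 130
|qL|² = (4−14)² + (22−9)² = 100 + 169 = 269
|qM|² = (4−13)² + (22−4)² = 81 + 324 = 405
|qN|² = (4−7)² + (22−18)² = 9 + 16 = 25
N is nearest.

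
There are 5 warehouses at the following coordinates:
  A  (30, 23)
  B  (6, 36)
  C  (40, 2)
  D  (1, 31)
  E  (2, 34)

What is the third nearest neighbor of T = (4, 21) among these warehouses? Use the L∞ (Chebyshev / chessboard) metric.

B

d(T,A) = max(26, 2) = 26
d(T,B) = max(2, 15) = 15
d(T,C) = max(36, 19) = 36
d(T,D) = max(3, 10) = 10
d(T,E) = max(2, 13) = 13
Sorted ascending: D, E, B, A, … — the third-nearest is B.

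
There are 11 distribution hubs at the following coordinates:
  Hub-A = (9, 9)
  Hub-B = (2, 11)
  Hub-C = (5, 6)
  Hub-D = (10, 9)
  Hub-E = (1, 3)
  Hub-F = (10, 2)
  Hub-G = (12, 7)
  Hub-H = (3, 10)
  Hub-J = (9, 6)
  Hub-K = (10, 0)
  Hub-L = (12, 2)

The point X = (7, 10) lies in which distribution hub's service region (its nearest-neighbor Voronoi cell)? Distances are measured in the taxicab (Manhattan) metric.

d(X, Hub-A) = |7−9| + |10−9| = 2 + 1 = 3
d(X, Hub-B) = |7−2| + |10−11| = 5 + 1 = 6
d(X, Hub-C) = |7−5| + |10−6| = 2 + 4 = 6
d(X, Hub-D) = |7−10| + |10−9| = 3 + 1 = 4
d(X, Hub-E) = |7−1| + |10−3| = 6 + 7 = 13
d(X, Hub-F) = |7−10| + |10−2| = 3 + 8 = 11
d(X, Hub-G) = |7−12| + |10−7| = 5 + 3 = 8
d(X, Hub-H) = |7−3| + |10−10| = 4 + 0 = 4
d(X, Hub-J) = |7−9| + |10−6| = 2 + 4 = 6
d(X, Hub-K) = |7−10| + |10−0| = 3 + 10 = 13
d(X, Hub-L) = |7−12| + |10−2| = 5 + 8 = 13
The smallest is to Hub-A, so X lies in the Voronoi region of Hub-A.

Hub-A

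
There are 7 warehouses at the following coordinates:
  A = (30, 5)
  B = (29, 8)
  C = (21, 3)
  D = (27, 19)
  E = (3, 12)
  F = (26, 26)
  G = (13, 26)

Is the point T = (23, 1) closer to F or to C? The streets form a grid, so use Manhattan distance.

d(T,F) = |23−26| + |1−26| = 3 + 25 = 28
d(T,C) = |23−21| + |1−3| = 2 + 2 = 4
28 > 4, so C is closer.

C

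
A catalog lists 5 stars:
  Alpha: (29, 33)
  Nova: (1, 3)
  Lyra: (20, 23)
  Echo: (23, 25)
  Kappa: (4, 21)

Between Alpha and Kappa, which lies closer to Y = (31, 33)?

Alpha

Compare squared distances:
d²(Y, Alpha) = (31−29)² + (33−33)² = 4 + 0 = 4
d²(Y, Kappa) = (31−4)² + (33−21)² = 729 + 144 = 873
4 < 873, so Alpha is closer.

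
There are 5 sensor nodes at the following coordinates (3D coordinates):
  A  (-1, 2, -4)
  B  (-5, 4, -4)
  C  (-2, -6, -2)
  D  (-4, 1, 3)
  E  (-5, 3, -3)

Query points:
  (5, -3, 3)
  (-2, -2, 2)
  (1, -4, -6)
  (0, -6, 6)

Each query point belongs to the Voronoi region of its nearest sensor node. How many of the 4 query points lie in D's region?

1

(5, -3, 3) — d² to each: A:110, B:198, C:83, D:97, E:172 → nearest is C
(-2, -2, 2) — d² to each: A:53, B:81, C:32, D:14, E:59 → nearest is D
(1, -4, -6) — d² to each: A:44, B:104, C:29, D:131, E:94 → nearest is C
(0, -6, 6) — d² to each: A:165, B:225, C:68, D:74, E:187 → nearest is C
1 of the 4 points has D as nearest.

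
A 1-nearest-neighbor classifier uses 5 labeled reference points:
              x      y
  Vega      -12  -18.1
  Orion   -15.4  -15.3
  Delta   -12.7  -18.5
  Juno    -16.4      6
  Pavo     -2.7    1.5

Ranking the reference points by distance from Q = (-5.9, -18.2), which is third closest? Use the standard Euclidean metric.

Orion

Since √ is increasing, it suffices to compare squared distances:
d²(Q, Vega) = (-5.9−(-12))² + (-18.2−(-18.1))² = 37.21 + 0.01 = 37.22
d²(Q, Orion) = (-5.9−(-15.4))² + (-18.2−(-15.3))² = 90.25 + 8.41 = 98.66
d²(Q, Delta) = (-5.9−(-12.7))² + (-18.2−(-18.5))² = 46.24 + 0.09 = 46.33
d²(Q, Juno) = (-5.9−(-16.4))² + (-18.2−6)² = 110.25 + 585.64 = 695.89
d²(Q, Pavo) = (-5.9−(-2.7))² + (-18.2−1.5)² = 10.24 + 388.09 = 398.33
Sorted ascending: Vega, Delta, Orion, Pavo, … — the third-nearest is Orion.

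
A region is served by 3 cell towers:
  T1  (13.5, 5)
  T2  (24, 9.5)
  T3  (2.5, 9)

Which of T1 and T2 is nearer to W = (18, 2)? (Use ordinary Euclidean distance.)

Compare squared distances:
|WT1|² = (18−13.5)² + (2−5)² = 20.25 + 9 = 29.25
|WT2|² = (18−24)² + (2−9.5)² = 36 + 56.25 = 92.25
29.25 < 92.25, so T1 is closer.

T1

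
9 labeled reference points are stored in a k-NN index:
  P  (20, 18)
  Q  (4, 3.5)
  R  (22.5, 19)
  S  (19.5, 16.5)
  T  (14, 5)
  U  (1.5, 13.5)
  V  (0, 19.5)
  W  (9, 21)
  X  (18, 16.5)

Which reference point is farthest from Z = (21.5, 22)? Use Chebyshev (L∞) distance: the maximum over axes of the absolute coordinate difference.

V

d(Z,P) = max(1.5, 4) = 4
d(Z,Q) = max(17.5, 18.5) = 18.5
d(Z,R) = max(1, 3) = 3
d(Z,S) = max(2, 5.5) = 5.5
d(Z,T) = max(7.5, 17) = 17
d(Z,U) = max(20, 8.5) = 20
d(Z,V) = max(21.5, 2.5) = 21.5
d(Z,W) = max(12.5, 1) = 12.5
d(Z,X) = max(3.5, 5.5) = 5.5
The largest is to V.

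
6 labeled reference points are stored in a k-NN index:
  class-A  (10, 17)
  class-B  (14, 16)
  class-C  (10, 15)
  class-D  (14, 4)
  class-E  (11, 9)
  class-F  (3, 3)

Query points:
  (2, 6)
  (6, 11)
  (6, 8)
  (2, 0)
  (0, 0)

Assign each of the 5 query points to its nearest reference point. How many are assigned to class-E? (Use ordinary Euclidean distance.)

2

(2, 6) — d² to each: class-A:185, class-B:244, class-C:145, class-D:148, class-E:90, class-F:10 → nearest is class-F
(6, 11) — d² to each: class-A:52, class-B:89, class-C:32, class-D:113, class-E:29, class-F:73 → nearest is class-E
(6, 8) — d² to each: class-A:97, class-B:128, class-C:65, class-D:80, class-E:26, class-F:34 → nearest is class-E
(2, 0) — d² to each: class-A:353, class-B:400, class-C:289, class-D:160, class-E:162, class-F:10 → nearest is class-F
(0, 0) — d² to each: class-A:389, class-B:452, class-C:325, class-D:212, class-E:202, class-F:18 → nearest is class-F
2 of the 5 points have class-E as nearest.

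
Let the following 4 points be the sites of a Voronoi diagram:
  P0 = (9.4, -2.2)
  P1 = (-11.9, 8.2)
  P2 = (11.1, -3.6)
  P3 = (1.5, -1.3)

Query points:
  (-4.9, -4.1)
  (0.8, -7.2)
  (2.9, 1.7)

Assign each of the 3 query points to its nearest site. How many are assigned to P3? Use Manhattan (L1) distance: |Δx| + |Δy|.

3

(-4.9, -4.1) — d to each: P0:16.2, P1:19.3, P2:16.5, P3:9.2 → nearest is P3
(0.8, -7.2) — d to each: P0:13.6, P1:28.1, P2:13.9, P3:6.6 → nearest is P3
(2.9, 1.7) — d to each: P0:10.4, P1:21.3, P2:13.5, P3:4.4 → nearest is P3
3 of the 3 points have P3 as nearest.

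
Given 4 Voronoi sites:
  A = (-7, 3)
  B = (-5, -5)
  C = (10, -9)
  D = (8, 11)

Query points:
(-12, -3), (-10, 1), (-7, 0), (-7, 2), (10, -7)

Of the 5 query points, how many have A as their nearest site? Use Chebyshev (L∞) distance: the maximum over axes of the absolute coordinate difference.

4

(-12, -3) — d to each: A:6, B:7, C:22, D:20 → nearest is A
(-10, 1) — d to each: A:3, B:6, C:20, D:18 → nearest is A
(-7, 0) — d to each: A:3, B:5, C:17, D:15 → nearest is A
(-7, 2) — d to each: A:1, B:7, C:17, D:15 → nearest is A
(10, -7) — d to each: A:17, B:15, C:2, D:18 → nearest is C
4 of the 5 points have A as nearest.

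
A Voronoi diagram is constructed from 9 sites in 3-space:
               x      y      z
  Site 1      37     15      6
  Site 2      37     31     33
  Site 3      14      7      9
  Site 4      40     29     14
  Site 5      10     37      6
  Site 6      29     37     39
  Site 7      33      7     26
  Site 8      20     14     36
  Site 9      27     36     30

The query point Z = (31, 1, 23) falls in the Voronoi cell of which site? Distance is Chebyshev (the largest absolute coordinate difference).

Site 7

d(Z, Site 1) = max(6, 14, 17) = 17
d(Z, Site 2) = max(6, 30, 10) = 30
d(Z, Site 3) = max(17, 6, 14) = 17
d(Z, Site 4) = max(9, 28, 9) = 28
d(Z, Site 5) = max(21, 36, 17) = 36
d(Z, Site 6) = max(2, 36, 16) = 36
d(Z, Site 7) = max(2, 6, 3) = 6
d(Z, Site 8) = max(11, 13, 13) = 13
d(Z, Site 9) = max(4, 35, 7) = 35
Site 7 is nearest.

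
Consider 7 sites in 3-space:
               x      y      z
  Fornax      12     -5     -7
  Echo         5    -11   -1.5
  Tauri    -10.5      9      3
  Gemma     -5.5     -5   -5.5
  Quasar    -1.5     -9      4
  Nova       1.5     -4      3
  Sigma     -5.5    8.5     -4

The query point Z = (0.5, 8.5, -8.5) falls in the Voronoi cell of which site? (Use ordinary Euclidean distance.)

Sigma

Squared Euclidean distances:
d²(Z, Fornax) = (0.5−12)² + (8.5−(-5))² + (-8.5−(-7))² = 132.25 + 182.25 + 2.25 = 316.75
d²(Z, Echo) = (0.5−5)² + (8.5−(-11))² + (-8.5−(-1.5))² = 20.25 + 380.25 + 49 = 449.5
d²(Z, Tauri) = (0.5−(-10.5))² + (8.5−9)² + (-8.5−3)² = 121 + 0.25 + 132.25 = 253.5
d²(Z, Gemma) = (0.5−(-5.5))² + (8.5−(-5))² + (-8.5−(-5.5))² = 36 + 182.25 + 9 = 227.25
d²(Z, Quasar) = (0.5−(-1.5))² + (8.5−(-9))² + (-8.5−4)² = 4 + 306.25 + 156.25 = 466.5
d²(Z, Nova) = (0.5−1.5)² + (8.5−(-4))² + (-8.5−3)² = 1 + 156.25 + 132.25 = 289.5
d²(Z, Sigma) = (0.5−(-5.5))² + (8.5−8.5)² + (-8.5−(-4))² = 36 + 0 + 20.25 = 56.25
The smallest is to Sigma, so Z lies in the Voronoi region of Sigma.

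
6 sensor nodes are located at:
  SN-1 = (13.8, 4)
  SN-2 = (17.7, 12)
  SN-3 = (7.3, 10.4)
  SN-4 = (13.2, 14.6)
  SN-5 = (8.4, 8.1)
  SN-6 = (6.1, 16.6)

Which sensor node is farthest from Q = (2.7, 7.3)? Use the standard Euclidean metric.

SN-2

Since √ is increasing, it suffices to compare squared distances:
d²(Q, SN-1) = (2.7−13.8)² + (7.3−4)² = 123.21 + 10.89 = 134.1
d²(Q, SN-2) = (2.7−17.7)² + (7.3−12)² = 225 + 22.09 = 247.09
d²(Q, SN-3) = (2.7−7.3)² + (7.3−10.4)² = 21.16 + 9.61 = 30.77
d²(Q, SN-4) = (2.7−13.2)² + (7.3−14.6)² = 110.25 + 53.29 = 163.54
d²(Q, SN-5) = (2.7−8.4)² + (7.3−8.1)² = 32.49 + 0.64 = 33.13
d²(Q, SN-6) = (2.7−6.1)² + (7.3−16.6)² = 11.56 + 86.49 = 98.05
The largest is to SN-2.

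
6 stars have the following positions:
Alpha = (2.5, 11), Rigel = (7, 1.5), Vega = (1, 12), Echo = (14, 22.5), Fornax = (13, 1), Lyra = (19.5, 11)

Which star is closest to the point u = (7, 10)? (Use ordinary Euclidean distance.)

Alpha

Squared Euclidean distances:
d²(u, Alpha) = (7−2.5)² + (10−11)² = 20.25 + 1 = 21.25
d²(u, Rigel) = (7−7)² + (10−1.5)² = 0 + 72.25 = 72.25
d²(u, Vega) = (7−1)² + (10−12)² = 36 + 4 = 40
d²(u, Echo) = (7−14)² + (10−22.5)² = 49 + 156.25 = 205.25
d²(u, Fornax) = (7−13)² + (10−1)² = 36 + 81 = 117
d²(u, Lyra) = (7−19.5)² + (10−11)² = 156.25 + 1 = 157.25
The smallest is to Alpha, so u lies in the Voronoi region of Alpha.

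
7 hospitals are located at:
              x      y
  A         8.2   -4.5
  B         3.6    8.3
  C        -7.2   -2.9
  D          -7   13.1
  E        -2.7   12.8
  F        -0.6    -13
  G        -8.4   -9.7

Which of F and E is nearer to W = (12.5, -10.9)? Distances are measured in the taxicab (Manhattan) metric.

d(W,F) = |12.5−(-0.6)| + |-10.9−(-13)| = 13.1 + 2.1 = 15.2
d(W,E) = |12.5−(-2.7)| + |-10.9−12.8| = 15.2 + 23.7 = 38.9
15.2 < 38.9, so F is closer.

F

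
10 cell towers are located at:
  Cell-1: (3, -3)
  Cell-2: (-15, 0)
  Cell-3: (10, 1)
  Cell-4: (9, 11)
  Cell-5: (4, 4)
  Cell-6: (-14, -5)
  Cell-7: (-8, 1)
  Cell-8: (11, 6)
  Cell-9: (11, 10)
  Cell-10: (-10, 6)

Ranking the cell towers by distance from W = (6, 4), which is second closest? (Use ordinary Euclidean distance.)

Cell-3

Squared Euclidean distances:
d²(W, Cell-1) = (6−3)² + (4−(-3))² = 9 + 49 = 58
d²(W, Cell-2) = (6−(-15))² + (4−0)² = 441 + 16 = 457
d²(W, Cell-3) = (6−10)² + (4−1)² = 16 + 9 = 25
d²(W, Cell-4) = (6−9)² + (4−11)² = 9 + 49 = 58
d²(W, Cell-5) = (6−4)² + (4−4)² = 4 + 0 = 4
d²(W, Cell-6) = (6−(-14))² + (4−(-5))² = 400 + 81 = 481
d²(W, Cell-7) = (6−(-8))² + (4−1)² = 196 + 9 = 205
d²(W, Cell-8) = (6−11)² + (4−6)² = 25 + 4 = 29
d²(W, Cell-9) = (6−11)² + (4−10)² = 25 + 36 = 61
d²(W, Cell-10) = (6−(-10))² + (4−6)² = 256 + 4 = 260
Sorted ascending: Cell-5, Cell-3, Cell-8, … — the second-nearest is Cell-3.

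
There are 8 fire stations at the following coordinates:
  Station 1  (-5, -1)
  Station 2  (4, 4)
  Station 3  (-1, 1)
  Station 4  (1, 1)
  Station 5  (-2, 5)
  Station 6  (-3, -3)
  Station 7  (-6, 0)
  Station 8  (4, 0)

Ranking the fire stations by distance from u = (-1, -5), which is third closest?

Station 3

Since √ is increasing, it suffices to compare squared distances:
d²(u, Station 1) = (-1−(-5))² + (-5−(-1))² = 16 + 16 = 32
d²(u, Station 2) = (-1−4)² + (-5−4)² = 25 + 81 = 106
d²(u, Station 3) = (-1−(-1))² + (-5−1)² = 0 + 36 = 36
d²(u, Station 4) = (-1−1)² + (-5−1)² = 4 + 36 = 40
d²(u, Station 5) = (-1−(-2))² + (-5−5)² = 1 + 100 = 101
d²(u, Station 6) = (-1−(-3))² + (-5−(-3))² = 4 + 4 = 8
d²(u, Station 7) = (-1−(-6))² + (-5−0)² = 25 + 25 = 50
d²(u, Station 8) = (-1−4)² + (-5−0)² = 25 + 25 = 50
Sorted ascending: Station 6, Station 1, Station 3, Station 4, … — the third-nearest is Station 3.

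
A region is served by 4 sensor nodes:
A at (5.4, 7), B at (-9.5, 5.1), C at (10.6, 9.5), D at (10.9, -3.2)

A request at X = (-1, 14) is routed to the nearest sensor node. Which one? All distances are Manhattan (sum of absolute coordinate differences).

d(X,A) = |-1−5.4| + |14−7| = 6.4 + 7 = 13.4
d(X,B) = |-1−(-9.5)| + |14−5.1| = 8.5 + 8.9 = 17.4
d(X,C) = |-1−10.6| + |14−9.5| = 11.6 + 4.5 = 16.1
d(X,D) = |-1−10.9| + |14−(-3.2)| = 11.9 + 17.2 = 29.1
A is nearest.

A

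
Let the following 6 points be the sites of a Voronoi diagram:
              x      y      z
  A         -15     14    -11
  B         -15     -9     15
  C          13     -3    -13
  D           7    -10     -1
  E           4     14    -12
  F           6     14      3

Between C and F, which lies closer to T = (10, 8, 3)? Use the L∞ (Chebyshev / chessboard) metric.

d(T,C) = max(3, 11, 16) = 16
d(T,F) = max(4, 6, 0) = 6
16 > 6, so F is closer.

F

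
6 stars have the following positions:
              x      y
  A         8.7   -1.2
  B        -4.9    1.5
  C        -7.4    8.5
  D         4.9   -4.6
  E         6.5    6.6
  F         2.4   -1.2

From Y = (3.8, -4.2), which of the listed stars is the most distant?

Squared Euclidean distances:
|YA|² = (3.8−8.7)² + (-4.2−(-1.2))² = 24.01 + 9 = 33.01
|YB|² = (3.8−(-4.9))² + (-4.2−1.5)² = 75.69 + 32.49 = 108.18
|YC|² = (3.8−(-7.4))² + (-4.2−8.5)² = 125.44 + 161.29 = 286.73
|YD|² = (3.8−4.9)² + (-4.2−(-4.6))² = 1.21 + 0.16 = 1.37
|YE|² = (3.8−6.5)² + (-4.2−6.6)² = 7.29 + 116.64 = 123.93
|YF|² = (3.8−2.4)² + (-4.2−(-1.2))² = 1.96 + 9 = 10.96
The largest is to C.

C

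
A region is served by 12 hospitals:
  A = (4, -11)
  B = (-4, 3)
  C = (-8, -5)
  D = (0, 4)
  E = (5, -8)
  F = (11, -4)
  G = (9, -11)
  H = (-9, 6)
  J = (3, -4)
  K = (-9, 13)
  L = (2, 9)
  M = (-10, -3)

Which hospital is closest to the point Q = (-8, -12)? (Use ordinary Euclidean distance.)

Squared Euclidean distances:
|QA|² = 144 + 1 = 145
|QB|² = 16 + 225 = 241
|QC|² = 0 + 49 = 49
|QD|² = 64 + 256 = 320
|QE|² = 169 + 16 = 185
|QF|² = 361 + 64 = 425
|QG|² = 289 + 1 = 290
|QH|² = 1 + 324 = 325
|QJ|² = 121 + 64 = 185
|QK|² = 1 + 625 = 626
|QL|² = 100 + 441 = 541
|QM|² = 4 + 81 = 85
C is nearest.

C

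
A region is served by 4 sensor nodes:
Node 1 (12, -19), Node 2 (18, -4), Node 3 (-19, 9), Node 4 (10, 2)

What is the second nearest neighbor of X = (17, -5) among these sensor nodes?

Node 4

Since √ is increasing, it suffices to compare squared distances:
d²(X, Node 1) = (17−12)² + (-5−(-19))² = 25 + 196 = 221
d²(X, Node 2) = (17−18)² + (-5−(-4))² = 1 + 1 = 2
d²(X, Node 3) = (17−(-19))² + (-5−9)² = 1296 + 196 = 1492
d²(X, Node 4) = (17−10)² + (-5−2)² = 49 + 49 = 98
Sorted ascending: Node 2, Node 4, Node 1, … — the second-nearest is Node 4.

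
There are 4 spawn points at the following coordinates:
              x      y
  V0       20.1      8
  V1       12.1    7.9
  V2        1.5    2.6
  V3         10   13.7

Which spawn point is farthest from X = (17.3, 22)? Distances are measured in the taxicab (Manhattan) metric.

d(X,V0) = 2.8 + 14 = 16.8
d(X,V1) = 5.2 + 14.1 = 19.3
d(X,V2) = 15.8 + 19.4 = 35.2
d(X,V3) = 7.3 + 8.3 = 15.6
The largest is to V2.

V2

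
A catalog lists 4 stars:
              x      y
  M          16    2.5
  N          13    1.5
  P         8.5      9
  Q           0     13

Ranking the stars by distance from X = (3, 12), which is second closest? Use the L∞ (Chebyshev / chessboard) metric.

P

d(X,M) = max(13, 9.5) = 13
d(X,N) = max(10, 10.5) = 10.5
d(X,P) = max(5.5, 3) = 5.5
d(X,Q) = max(3, 1) = 3
Sorted ascending: Q, P, N, … — the second-nearest is P.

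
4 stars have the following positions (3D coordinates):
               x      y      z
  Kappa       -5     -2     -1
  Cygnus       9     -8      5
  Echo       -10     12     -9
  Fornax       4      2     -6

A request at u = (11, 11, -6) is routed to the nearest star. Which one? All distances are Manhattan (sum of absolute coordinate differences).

d(u, Kappa) = 16 + 13 + 5 = 34
d(u, Cygnus) = 2 + 19 + 11 = 32
d(u, Echo) = 21 + 1 + 3 = 25
d(u, Fornax) = 7 + 9 + 0 = 16
Fornax is nearest.

Fornax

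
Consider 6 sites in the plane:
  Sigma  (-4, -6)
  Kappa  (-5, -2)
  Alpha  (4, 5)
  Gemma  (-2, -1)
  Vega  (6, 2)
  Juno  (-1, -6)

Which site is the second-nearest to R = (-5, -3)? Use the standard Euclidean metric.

Sigma

Squared Euclidean distances:
d²(R, Sigma) = (-5−(-4))² + (-3−(-6))² = 1 + 9 = 10
d²(R, Kappa) = (-5−(-5))² + (-3−(-2))² = 0 + 1 = 1
d²(R, Alpha) = (-5−4)² + (-3−5)² = 81 + 64 = 145
d²(R, Gemma) = (-5−(-2))² + (-3−(-1))² = 9 + 4 = 13
d²(R, Vega) = (-5−6)² + (-3−2)² = 121 + 25 = 146
d²(R, Juno) = (-5−(-1))² + (-3−(-6))² = 16 + 9 = 25
Sorted ascending: Kappa, Sigma, Gemma, … — the second-nearest is Sigma.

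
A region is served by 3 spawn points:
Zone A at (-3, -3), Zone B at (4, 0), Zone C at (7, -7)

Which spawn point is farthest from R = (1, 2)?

Zone C

Since √ is increasing, it suffices to compare squared distances:
d²(R, Zone A) = 16 + 25 = 41
d²(R, Zone B) = 9 + 4 = 13
d²(R, Zone C) = 36 + 81 = 117
The largest is to Zone C.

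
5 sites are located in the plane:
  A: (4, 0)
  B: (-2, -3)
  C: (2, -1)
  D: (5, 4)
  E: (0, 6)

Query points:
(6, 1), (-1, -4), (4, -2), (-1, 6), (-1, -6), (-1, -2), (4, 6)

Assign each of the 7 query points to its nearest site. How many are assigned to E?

(6, 1) — d² to each: A:5, B:80, C:20, D:10, E:61 → nearest is A
(-1, -4) — d² to each: A:41, B:2, C:18, D:100, E:101 → nearest is B
(4, -2) — d² to each: A:4, B:37, C:5, D:37, E:80 → nearest is A
(-1, 6) — d² to each: A:61, B:82, C:58, D:40, E:1 → nearest is E
(-1, -6) — d² to each: A:61, B:10, C:34, D:136, E:145 → nearest is B
(-1, -2) — d² to each: A:29, B:2, C:10, D:72, E:65 → nearest is B
(4, 6) — d² to each: A:36, B:117, C:53, D:5, E:16 → nearest is D
1 of the 7 points has E as nearest.

1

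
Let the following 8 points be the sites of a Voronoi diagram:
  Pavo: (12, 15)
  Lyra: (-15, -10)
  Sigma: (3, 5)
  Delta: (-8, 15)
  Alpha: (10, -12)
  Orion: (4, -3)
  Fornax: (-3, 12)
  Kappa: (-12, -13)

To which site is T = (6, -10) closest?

Alpha

Squared Euclidean distances:
d²(T, Pavo) = 36 + 625 = 661
d²(T, Lyra) = 441 + 0 = 441
d²(T, Sigma) = 9 + 225 = 234
d²(T, Delta) = 196 + 625 = 821
d²(T, Alpha) = 16 + 4 = 20
d²(T, Orion) = 4 + 49 = 53
d²(T, Fornax) = 81 + 484 = 565
d²(T, Kappa) = 324 + 9 = 333
Alpha is nearest.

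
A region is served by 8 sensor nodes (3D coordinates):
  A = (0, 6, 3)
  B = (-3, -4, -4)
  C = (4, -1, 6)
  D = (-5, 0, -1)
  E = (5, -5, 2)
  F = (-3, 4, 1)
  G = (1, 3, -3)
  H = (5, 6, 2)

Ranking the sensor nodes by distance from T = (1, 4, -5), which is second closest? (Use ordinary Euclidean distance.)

F

Squared Euclidean distances:
|TA|² = 1 + 4 + 64 = 69
|TB|² = 16 + 64 + 1 = 81
|TC|² = 9 + 25 + 121 = 155
|TD|² = 36 + 16 + 16 = 68
|TE|² = 16 + 81 + 49 = 146
|TF|² = 16 + 0 + 36 = 52
|TG|² = 0 + 1 + 4 = 5
|TH|² = 16 + 4 + 49 = 69
Sorted ascending: G, F, D, … — the second-nearest is F.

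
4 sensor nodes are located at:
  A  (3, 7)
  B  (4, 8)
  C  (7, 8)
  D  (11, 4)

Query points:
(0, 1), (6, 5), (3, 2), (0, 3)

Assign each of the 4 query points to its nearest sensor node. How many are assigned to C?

1

(0, 1) — d² to each: A:45, B:65, C:98, D:130 → nearest is A
(6, 5) — d² to each: A:13, B:13, C:10, D:26 → nearest is C
(3, 2) — d² to each: A:25, B:37, C:52, D:68 → nearest is A
(0, 3) — d² to each: A:25, B:41, C:74, D:122 → nearest is A
1 of the 4 points has C as nearest.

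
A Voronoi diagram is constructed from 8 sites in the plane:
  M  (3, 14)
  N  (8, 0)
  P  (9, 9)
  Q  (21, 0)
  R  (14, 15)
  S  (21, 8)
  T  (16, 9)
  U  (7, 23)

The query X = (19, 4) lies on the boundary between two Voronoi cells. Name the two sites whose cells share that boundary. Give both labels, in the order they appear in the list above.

Squared distances from X to each site:
|XM|² = 256 + 100 = 356
|XN|² = 121 + 16 = 137
|XP|² = 100 + 25 = 125
|XQ|² = 4 + 16 = 20
|XR|² = 25 + 121 = 146
|XS|² = 4 + 16 = 20
|XT|² = 9 + 25 = 34
|XU|² = 144 + 361 = 505
X is equidistant from Q and S (both at squared distance 20), and every other site is strictly farther — so X lies on the Q–S Voronoi edge.

Q and S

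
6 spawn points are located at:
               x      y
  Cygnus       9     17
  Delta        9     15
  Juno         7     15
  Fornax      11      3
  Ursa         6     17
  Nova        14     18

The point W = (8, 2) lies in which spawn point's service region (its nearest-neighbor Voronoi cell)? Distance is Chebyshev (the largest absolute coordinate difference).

Fornax

d(W, Cygnus) = max(1, 15) = 15
d(W, Delta) = max(1, 13) = 13
d(W, Juno) = max(1, 13) = 13
d(W, Fornax) = max(3, 1) = 3
d(W, Ursa) = max(2, 15) = 15
d(W, Nova) = max(6, 16) = 16
The smallest is to Fornax, so W lies in the Voronoi region of Fornax.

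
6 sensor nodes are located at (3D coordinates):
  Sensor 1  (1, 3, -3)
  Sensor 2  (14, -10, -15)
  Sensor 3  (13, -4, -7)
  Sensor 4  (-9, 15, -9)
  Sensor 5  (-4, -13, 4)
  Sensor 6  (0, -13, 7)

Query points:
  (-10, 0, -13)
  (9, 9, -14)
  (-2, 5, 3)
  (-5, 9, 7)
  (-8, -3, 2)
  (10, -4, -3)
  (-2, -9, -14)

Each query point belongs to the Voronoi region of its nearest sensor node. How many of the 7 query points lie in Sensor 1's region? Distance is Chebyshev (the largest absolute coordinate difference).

6

(-10, 0, -13) — d to each: Sensor 1:11, Sensor 2:24, Sensor 3:23, Sensor 4:15, Sensor 5:17, Sensor 6:20 → nearest is Sensor 1
(9, 9, -14) — d to each: Sensor 1:11, Sensor 2:19, Sensor 3:13, Sensor 4:18, Sensor 5:22, Sensor 6:22 → nearest is Sensor 1
(-2, 5, 3) — d to each: Sensor 1:6, Sensor 2:18, Sensor 3:15, Sensor 4:12, Sensor 5:18, Sensor 6:18 → nearest is Sensor 1
(-5, 9, 7) — d to each: Sensor 1:10, Sensor 2:22, Sensor 3:18, Sensor 4:16, Sensor 5:22, Sensor 6:22 → nearest is Sensor 1
(-8, -3, 2) — d to each: Sensor 1:9, Sensor 2:22, Sensor 3:21, Sensor 4:18, Sensor 5:10, Sensor 6:10 → nearest is Sensor 1
(10, -4, -3) — d to each: Sensor 1:9, Sensor 2:12, Sensor 3:4, Sensor 4:19, Sensor 5:14, Sensor 6:10 → nearest is Sensor 3
(-2, -9, -14) — d to each: Sensor 1:12, Sensor 2:16, Sensor 3:15, Sensor 4:24, Sensor 5:18, Sensor 6:21 → nearest is Sensor 1
6 of the 7 points have Sensor 1 as nearest.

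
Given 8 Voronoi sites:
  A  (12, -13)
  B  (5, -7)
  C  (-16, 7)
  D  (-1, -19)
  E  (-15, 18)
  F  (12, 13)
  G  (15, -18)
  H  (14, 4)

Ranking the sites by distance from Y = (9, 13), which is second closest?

Squared Euclidean distances:
|YA|² = (9−12)² + (13−(-13))² = 9 + 676 = 685
|YB|² = (9−5)² + (13−(-7))² = 16 + 400 = 416
|YC|² = (9−(-16))² + (13−7)² = 625 + 36 = 661
|YD|² = (9−(-1))² + (13−(-19))² = 100 + 1024 = 1124
|YE|² = (9−(-15))² + (13−18)² = 576 + 25 = 601
|YF|² = (9−12)² + (13−13)² = 9 + 0 = 9
|YG|² = (9−15)² + (13−(-18))² = 36 + 961 = 997
|YH|² = (9−14)² + (13−4)² = 25 + 81 = 106
Sorted ascending: F, H, B, … — the second-nearest is H.

H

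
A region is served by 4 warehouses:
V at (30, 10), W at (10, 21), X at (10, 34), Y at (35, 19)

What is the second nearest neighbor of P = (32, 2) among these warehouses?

Squared Euclidean distances:
|PV|² = (32−30)² + (2−10)² = 4 + 64 = 68
|PW|² = (32−10)² + (2−21)² = 484 + 361 = 845
|PX|² = (32−10)² + (2−34)² = 484 + 1024 = 1508
|PY|² = (32−35)² + (2−19)² = 9 + 289 = 298
Sorted ascending: V, Y, W, … — the second-nearest is Y.

Y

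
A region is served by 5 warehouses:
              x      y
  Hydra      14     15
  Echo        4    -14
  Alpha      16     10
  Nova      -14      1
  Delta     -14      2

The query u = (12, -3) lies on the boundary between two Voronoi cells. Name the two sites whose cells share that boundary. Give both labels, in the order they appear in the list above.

Squared distances from u to each site:
d²(u, Hydra) = (12−14)² + (-3−15)² = 4 + 324 = 328
d²(u, Echo) = (12−4)² + (-3−(-14))² = 64 + 121 = 185
d²(u, Alpha) = (12−16)² + (-3−10)² = 16 + 169 = 185
d²(u, Nova) = (12−(-14))² + (-3−1)² = 676 + 16 = 692
d²(u, Delta) = (12−(-14))² + (-3−2)² = 676 + 25 = 701
u is equidistant from Echo and Alpha (both at squared distance 185), and every other site is strictly farther — so u lies on the Echo–Alpha Voronoi edge.

Echo and Alpha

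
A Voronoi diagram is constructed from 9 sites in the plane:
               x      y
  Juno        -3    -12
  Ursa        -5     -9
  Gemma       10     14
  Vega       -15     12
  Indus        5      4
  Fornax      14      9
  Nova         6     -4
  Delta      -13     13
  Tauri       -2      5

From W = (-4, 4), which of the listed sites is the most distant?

Squared Euclidean distances:
d²(W, Juno) = 1 + 256 = 257
d²(W, Ursa) = 1 + 169 = 170
d²(W, Gemma) = 196 + 100 = 296
d²(W, Vega) = 121 + 64 = 185
d²(W, Indus) = 81 + 0 = 81
d²(W, Fornax) = 324 + 25 = 349
d²(W, Nova) = 100 + 64 = 164
d²(W, Delta) = 81 + 81 = 162
d²(W, Tauri) = 4 + 1 = 5
The largest is to Fornax.

Fornax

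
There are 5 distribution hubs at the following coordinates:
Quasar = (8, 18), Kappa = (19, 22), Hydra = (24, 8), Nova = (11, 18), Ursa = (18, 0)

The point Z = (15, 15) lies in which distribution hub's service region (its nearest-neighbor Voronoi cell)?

Compare squared distances (the ordering matches that of the actual distances):
d²(Z, Quasar) = (15−8)² + (15−18)² = 49 + 9 = 58
d²(Z, Kappa) = (15−19)² + (15−22)² = 16 + 49 = 65
d²(Z, Hydra) = (15−24)² + (15−8)² = 81 + 49 = 130
d²(Z, Nova) = (15−11)² + (15−18)² = 16 + 9 = 25
d²(Z, Ursa) = (15−18)² + (15−0)² = 9 + 225 = 234
Nova is nearest.

Nova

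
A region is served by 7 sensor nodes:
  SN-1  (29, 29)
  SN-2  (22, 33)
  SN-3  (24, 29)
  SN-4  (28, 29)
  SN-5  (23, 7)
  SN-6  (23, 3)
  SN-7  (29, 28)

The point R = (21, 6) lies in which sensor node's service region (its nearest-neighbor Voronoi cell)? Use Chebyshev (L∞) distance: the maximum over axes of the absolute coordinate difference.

d(R, SN-1) = max(8, 23) = 23
d(R, SN-2) = max(1, 27) = 27
d(R, SN-3) = max(3, 23) = 23
d(R, SN-4) = max(7, 23) = 23
d(R, SN-5) = max(2, 1) = 2
d(R, SN-6) = max(2, 3) = 3
d(R, SN-7) = max(8, 22) = 22
The smallest is to SN-5, so R lies in the Voronoi region of SN-5.

SN-5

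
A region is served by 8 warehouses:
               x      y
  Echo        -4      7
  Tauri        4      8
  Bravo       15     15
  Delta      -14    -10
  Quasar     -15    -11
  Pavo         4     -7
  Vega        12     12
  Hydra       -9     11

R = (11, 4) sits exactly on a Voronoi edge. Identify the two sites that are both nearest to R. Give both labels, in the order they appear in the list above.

Squared distances from R to each site:
d²(R, Echo) = 225 + 9 = 234
d²(R, Tauri) = 49 + 16 = 65
d²(R, Bravo) = 16 + 121 = 137
d²(R, Delta) = 625 + 196 = 821
d²(R, Quasar) = 676 + 225 = 901
d²(R, Pavo) = 49 + 121 = 170
d²(R, Vega) = 1 + 64 = 65
d²(R, Hydra) = 400 + 49 = 449
R is equidistant from Tauri and Vega (both at squared distance 65), and every other site is strictly farther — so R lies on the Tauri–Vega Voronoi edge.

Tauri and Vega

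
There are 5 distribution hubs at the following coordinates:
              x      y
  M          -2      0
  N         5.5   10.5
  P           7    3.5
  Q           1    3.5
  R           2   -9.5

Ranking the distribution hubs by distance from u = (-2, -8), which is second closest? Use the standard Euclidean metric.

Compare squared distances (the ordering matches that of the actual distances):
|uM|² = (-2−(-2))² + (-8−0)² = 0 + 64 = 64
|uN|² = (-2−5.5)² + (-8−10.5)² = 56.25 + 342.25 = 398.5
|uP|² = (-2−7)² + (-8−3.5)² = 81 + 132.25 = 213.25
|uQ|² = (-2−1)² + (-8−3.5)² = 9 + 132.25 = 141.25
|uR|² = (-2−2)² + (-8−(-9.5))² = 16 + 2.25 = 18.25
Sorted ascending: R, M, Q, … — the second-nearest is M.

M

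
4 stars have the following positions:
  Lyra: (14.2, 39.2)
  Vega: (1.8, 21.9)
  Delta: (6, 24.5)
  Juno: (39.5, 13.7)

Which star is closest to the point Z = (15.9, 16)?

Compare squared distances (the ordering matches that of the actual distances):
d²(Z, Lyra) = 2.89 + 538.24 = 541.13
d²(Z, Vega) = 198.81 + 34.81 = 233.62
d²(Z, Delta) = 98.01 + 72.25 = 170.26
d²(Z, Juno) = 556.96 + 5.29 = 562.25
Minimum is at Delta.

Delta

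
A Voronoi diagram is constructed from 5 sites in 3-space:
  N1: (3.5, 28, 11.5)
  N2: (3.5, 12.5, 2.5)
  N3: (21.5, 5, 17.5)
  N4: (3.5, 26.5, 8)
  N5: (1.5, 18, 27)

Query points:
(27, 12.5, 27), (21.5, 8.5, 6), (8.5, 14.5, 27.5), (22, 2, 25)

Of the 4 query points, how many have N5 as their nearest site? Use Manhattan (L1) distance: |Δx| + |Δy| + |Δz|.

(27, 12.5, 27) — d to each: N1:54.5, N2:48, N3:22.5, N4:56.5, N5:31 → nearest is N3
(21.5, 8.5, 6) — d to each: N1:43, N2:25.5, N3:15, N4:38, N5:50.5 → nearest is N3
(8.5, 14.5, 27.5) — d to each: N1:34.5, N2:32, N3:32.5, N4:36.5, N5:11 → nearest is N5
(22, 2, 25) — d to each: N1:58, N2:51.5, N3:11, N4:60, N5:38.5 → nearest is N3
1 of the 4 points has N5 as nearest.

1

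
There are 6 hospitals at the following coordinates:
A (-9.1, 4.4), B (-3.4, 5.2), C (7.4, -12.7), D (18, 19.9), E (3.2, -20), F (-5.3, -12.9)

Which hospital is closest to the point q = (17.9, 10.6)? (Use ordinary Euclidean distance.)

D

Squared Euclidean distances:
|qA|² = (17.9−(-9.1))² + (10.6−4.4)² = 729 + 38.44 = 767.44
|qB|² = (17.9−(-3.4))² + (10.6−5.2)² = 453.69 + 29.16 = 482.85
|qC|² = (17.9−7.4)² + (10.6−(-12.7))² = 110.25 + 542.89 = 653.14
|qD|² = (17.9−18)² + (10.6−19.9)² = 0.01 + 86.49 = 86.5
|qE|² = (17.9−3.2)² + (10.6−(-20))² = 216.09 + 936.36 = 1152.45
|qF|² = (17.9−(-5.3))² + (10.6−(-12.9))² = 538.24 + 552.25 = 1090.49
The smallest is to D, so q lies in the Voronoi region of D.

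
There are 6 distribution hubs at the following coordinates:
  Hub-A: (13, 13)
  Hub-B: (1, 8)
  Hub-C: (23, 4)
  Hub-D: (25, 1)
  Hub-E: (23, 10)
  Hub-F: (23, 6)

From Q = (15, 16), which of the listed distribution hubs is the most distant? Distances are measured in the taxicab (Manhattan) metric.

Hub-D

d(Q, Hub-A) = |15−13| + |16−13| = 2 + 3 = 5
d(Q, Hub-B) = |15−1| + |16−8| = 14 + 8 = 22
d(Q, Hub-C) = |15−23| + |16−4| = 8 + 12 = 20
d(Q, Hub-D) = |15−25| + |16−1| = 10 + 15 = 25
d(Q, Hub-E) = |15−23| + |16−10| = 8 + 6 = 14
d(Q, Hub-F) = |15−23| + |16−6| = 8 + 10 = 18
The largest is to Hub-D.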